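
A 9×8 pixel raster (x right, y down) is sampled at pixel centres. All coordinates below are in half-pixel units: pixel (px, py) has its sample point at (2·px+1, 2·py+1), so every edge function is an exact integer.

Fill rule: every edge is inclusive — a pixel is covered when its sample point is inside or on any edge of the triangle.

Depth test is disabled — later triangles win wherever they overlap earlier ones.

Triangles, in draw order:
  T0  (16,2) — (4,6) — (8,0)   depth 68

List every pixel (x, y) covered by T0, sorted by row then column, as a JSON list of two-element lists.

T0:
  2·area = 56
  edge (16, 2)→(4, 6): d=(-12,4) inclusive
  edge (4, 6)→(8, 0): d=(4,-6) inclusive
  edge (8, 0)→(16, 2): d=(8,2) inclusive
    (4,0)@(9, 1): e=[40,10,6] → X
    (5,0)@(11, 1): e=[32,22,2] → X
    (6,0)@(13, 1): e=[24,34,-2] → .
    (3,1)@(7, 3): e=[24,6,26] → X
    (6,1)@(13, 3): e=[0,42,14] → X  [on edge]
    (7,1)@(15, 3): e=[-8,54,10] → .
    (2,2)@(5, 5): e=[8,2,46] → X
    (3,2)@(7, 5): e=[0,14,42] → X  [on edge]
    (4,2)@(9, 5): e=[-8,26,38] → .
    (5,2)@(11, 5): e=[-16,38,34] → .
    (6,2)@(13, 5): e=[-24,50,30] → .
    (0,3)@(1, 7): e=[0,-14,70] → .  [on edge]
  covered (8 px):
    . . . . X X . . .
    . . . X X X X . .
    . . X X . . . . .
    . . . . . . . . .
    . . . . . . . . .
    . . . . . . . . .
    . . . . . . . . .
    . . . . . . . . .

Result: [[4,0],[5,0],[3,1],[4,1],[5,1],[6,1],[2,2],[3,2]]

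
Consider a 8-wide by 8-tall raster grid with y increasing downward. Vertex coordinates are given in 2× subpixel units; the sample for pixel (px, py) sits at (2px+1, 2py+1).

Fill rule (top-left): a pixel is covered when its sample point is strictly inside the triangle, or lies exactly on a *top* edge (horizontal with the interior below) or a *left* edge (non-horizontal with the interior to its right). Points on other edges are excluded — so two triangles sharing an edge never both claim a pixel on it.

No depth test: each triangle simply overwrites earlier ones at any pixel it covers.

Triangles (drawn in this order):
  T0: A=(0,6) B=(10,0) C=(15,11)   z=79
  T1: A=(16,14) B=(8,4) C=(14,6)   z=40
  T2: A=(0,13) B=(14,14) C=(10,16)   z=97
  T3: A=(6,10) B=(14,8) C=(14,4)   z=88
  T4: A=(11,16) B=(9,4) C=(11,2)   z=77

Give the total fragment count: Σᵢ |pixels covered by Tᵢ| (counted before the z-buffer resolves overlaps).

T0:
  2·area = 140
  edge (0, 6)→(10, 0): d=(10,-6) top-left  bias=+0
  edge (10, 0)→(15, 11): d=(5,11) right/bottom  bias=-1
  edge (15, 11)→(0, 6): d=(-15,-5) top-left  bias=+0
    (4,0)@(9, 1): e=[4,16,120] → █
    (5,0)@(11, 1): e=[16,-6,130] → ·
    (2,1)@(5, 3): e=[0,70,70] → █  [on edge]
    (3,1)@(7, 3): e=[12,48,80] → █
    (5,1)@(11, 3): e=[36,4,100] → █
    (6,1)@(13, 3): e=[48,-18,110] → ·
    (1,2)@(3, 5): e=[8,102,30] → █
    (6,2)@(13, 5): e=[68,-8,80] → ·
    (1,3)@(3, 7): e=[28,112,0] → █  [on edge]
    (6,3)@(13, 7): e=[88,2,50] → █
    (7,3)@(15, 7): e=[100,-20,60] → ·
    (1,4)@(3, 9): e=[48,122,-30] → ·
    (4,4)@(9, 9): e=[84,56,0] → █  [on edge]
    (7,5)@(15, 11): e=[140,0,0] → ·  [on edge]
  covered (19 px):
    · · · · █ · · ·
    · · █ █ █ █ · ·
    · █ █ █ █ █ · ·
    · █ █ █ █ █ █ ·
    · · · · █ █ █ ·
    · · · · · · · ·
    · · · · · · · ·
    · · · · · · · ·
T1:
  2·area = 44
  edge (16, 14)→(8, 4): d=(-8,-10) top-left  bias=+0
  edge (8, 4)→(14, 6): d=(6,2) right/bottom  bias=-1
  edge (14, 6)→(16, 14): d=(2,8) right/bottom  bias=-1
    (2,1)@(5, 3): e=[-22,0,66] → ·  [on edge]
    (4,2)@(9, 5): e=[2,4,38] → █
    (5,2)@(11, 5): e=[22,0,22] → ·  [on edge]
    (4,3)@(9, 7): e=[-14,16,42] → ·
    (5,3)@(11, 7): e=[6,12,26] → █
    (6,3)@(13, 7): e=[26,8,10] → █
    (7,3)@(15, 7): e=[46,4,-6] → ·
    (5,4)@(11, 9): e=[-10,24,30] → ·
    (6,4)@(13, 9): e=[10,20,14] → █
    (7,4)@(15, 9): e=[30,16,-2] → ·
    (6,5)@(13, 11): e=[-6,32,18] → ·
    (7,5)@(15, 11): e=[14,28,2] → █
  covered (5 px):
    · · · · · · · ·
    · · · · · · · ·
    · · · · █ · · ·
    · · · · · █ █ ·
    · · · · · · █ ·
    · · · · · · · █
    · · · · · · · ·
    · · · · · · · ·
T2:
  2·area = 32
  edge (0, 13)→(14, 14): d=(14,1) right/bottom  bias=-1
  edge (14, 14)→(10, 16): d=(-4,2) right/bottom  bias=-1
  edge (10, 16)→(0, 13): d=(-10,-3) top-left  bias=+0
    (3,7)@(7, 15): e=[21,10,1] → █
    (4,7)@(9, 15): e=[19,6,7] → █
    (5,7)@(11, 15): e=[17,2,13] → █
    (6,7)@(13, 15): e=[15,-2,19] → ·
  covered (3 px):
    · · · · · · · ·
    · · · · · · · ·
    · · · · · · · ·
    · · · · · · · ·
    · · · · · · · ·
    · · · · · · · ·
    · · · · · · · ·
    · · · █ █ █ · ·
T3:
  2·area = 32  (B↔C swapped to make it positive)
  edge (6, 10)→(14, 4): d=(8,-6) top-left  bias=+0
  edge (14, 4)→(14, 8): d=(0,4) right/bottom  bias=-1
  edge (14, 8)→(6, 10): d=(-8,2) right/bottom  bias=-1
    (6,2)@(13, 5): e=[2,4,26] → █
    (7,2)@(15, 5): e=[14,-4,22] → ·
    (5,3)@(11, 7): e=[6,12,14] → █
    (7,3)@(15, 7): e=[30,-4,6] → ·
    (4,4)@(9, 9): e=[10,20,2] → █
    (5,4)@(11, 9): e=[22,12,-2] → ·
    (6,4)@(13, 9): e=[34,4,-6] → ·
    (4,5)@(9, 11): e=[26,20,-14] → ·
  covered (4 px):
    · · · · · · · ·
    · · · · · · · ·
    · · · · · · █ ·
    · · · · · █ █ ·
    · · · · █ · · ·
    · · · · · · · ·
    · · · · · · · ·
    · · · · · · · ·
T4:
  2·area = 28
  edge (11, 16)→(9, 4): d=(-2,-12) top-left  bias=+0
  edge (9, 4)→(11, 2): d=(2,-2) top-left  bias=+0
  edge (11, 2)→(11, 16): d=(0,14) right/bottom  bias=-1
    (5,0)@(11, 1): e=[30,-2,0] → ·  [on edge]
    (5,1)@(11, 3): e=[26,2,0] → ·  [on edge]
    (5,2)@(11, 5): e=[22,6,0] → ·  [on edge]
    (5,3)@(11, 7): e=[18,10,0] → ·  [on edge]
    (5,4)@(11, 9): e=[14,14,0] → ·  [on edge]
    (5,5)@(11, 11): e=[10,18,0] → ·  [on edge]
    (5,6)@(11, 13): e=[6,22,0] → ·  [on edge]
    (5,7)@(11, 15): e=[2,26,0] → ·  [on edge]
  covered (0 px):
    · · · · · · · ·
    · · · · · · · ·
    · · · · · · · ·
    · · · · · · · ·
    · · · · · · · ·
    · · · · · · · ·
    · · · · · · · ·
    · · · · · · · ·

Answer: 31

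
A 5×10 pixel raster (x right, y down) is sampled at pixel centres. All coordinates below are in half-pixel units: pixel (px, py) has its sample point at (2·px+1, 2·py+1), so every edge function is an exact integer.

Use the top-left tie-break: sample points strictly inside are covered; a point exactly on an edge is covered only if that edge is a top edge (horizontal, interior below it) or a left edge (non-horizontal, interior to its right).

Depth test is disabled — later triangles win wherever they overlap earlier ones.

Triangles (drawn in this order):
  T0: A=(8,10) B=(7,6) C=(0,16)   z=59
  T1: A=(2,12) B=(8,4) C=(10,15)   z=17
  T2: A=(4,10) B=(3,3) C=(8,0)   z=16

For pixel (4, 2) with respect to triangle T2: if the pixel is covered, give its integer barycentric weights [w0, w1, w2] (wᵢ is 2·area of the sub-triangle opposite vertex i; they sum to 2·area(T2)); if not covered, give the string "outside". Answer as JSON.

T0:
  2·area = 38  (B↔C swapped to make it positive)
  edge (8, 10)→(0, 16): d=(-8,6) right/bottom  bias=-1
  edge (0, 16)→(7, 6): d=(7,-10) top-left  bias=+0
  edge (7, 6)→(8, 10): d=(1,4) right/bottom  bias=-1
    (3,3)@(7, 7): e=[30,7,1] → X
    (4,3)@(9, 7): e=[18,27,-7] → .
    (2,4)@(5, 9): e=[26,1,11] → X
    (4,4)@(9, 9): e=[2,41,-5] → .
    (2,5)@(5, 11): e=[10,15,13] → X
    (3,5)@(7, 11): e=[-2,35,5] → .
    (1,6)@(3, 13): e=[6,9,23] → X
    (2,6)@(5, 13): e=[-6,29,15] → .
    (0,7)@(1, 15): e=[2,3,33] → X
    (1,7)@(3, 15): e=[-10,23,25] → .
    (0,8)@(1, 17): e=[-14,17,35] → .
  covered (6 px):
    . . . . .
    . . . . .
    . . . . .
    . . . X .
    . . X X .
    . . X . .
    . X . . .
    X . . . .
    . . . . .
    . . . . .
T1:
  2·area = 82
  edge (2, 12)→(8, 4): d=(6,-8) top-left  bias=+0
  edge (8, 4)→(10, 15): d=(2,11) right/bottom  bias=-1
  edge (10, 15)→(2, 12): d=(-8,-3) top-left  bias=+0
    (3,3)@(7, 7): e=[10,17,55] → X
    (4,3)@(9, 7): e=[26,-5,61] → .
    (2,4)@(5, 9): e=[6,43,33] → X
    (4,4)@(9, 9): e=[38,-1,45] → .
    (1,5)@(3, 11): e=[2,69,11] → X
    (4,5)@(9, 11): e=[50,3,29] → X
    (1,6)@(3, 13): e=[14,73,-5] → .
    (2,6)@(5, 13): e=[30,51,1] → X
    (2,7)@(5, 15): e=[42,55,-15] → .
    (3,7)@(7, 15): e=[58,33,-9] → .
    (4,7)@(9, 15): e=[74,11,-3] → .
  covered (10 px):
    . . . . .
    . . . . .
    . . . . .
    . . . X .
    . . X X .
    . X X X X
    . . X X X
    . . . . .
    . . . . .
    . . . . .
T2:
  2·area = 38
  edge (4, 10)→(3, 3): d=(-1,-7) top-left  bias=+0
  edge (3, 3)→(8, 0): d=(5,-3) top-left  bias=+0
  edge (8, 0)→(4, 10): d=(-4,10) right/bottom  bias=-1
    (3,0)@(7, 1): e=[30,2,6] → X
    (4,0)@(9, 1): e=[44,8,-14] → .
    (1,1)@(3, 3): e=[0,0,38] → X  [on edge]
    (2,1)@(5, 3): e=[14,6,18] → X
    (3,1)@(7, 3): e=[28,12,-2] → .
    (1,2)@(3, 5): e=[-2,10,30] → .
    (2,2)@(5, 5): e=[12,16,10] → X
    (3,2)@(7, 5): e=[26,22,-10] → .
    (2,3)@(5, 7): e=[10,26,2] → X
    (3,3)@(7, 7): e=[24,32,-18] → .
    (2,4)@(5, 9): e=[8,36,-6] → .
    (2,8)@(5, 17): e=[0,76,-38] → .  [on edge]
  covered (5 px):
    . . . X .
    . X X . .
    . . X . .
    . . X . .
    . . . . .
    . . . . .
    . . . . .
    . . . . .
    . . . . .
    . . . . .

Result: "outside"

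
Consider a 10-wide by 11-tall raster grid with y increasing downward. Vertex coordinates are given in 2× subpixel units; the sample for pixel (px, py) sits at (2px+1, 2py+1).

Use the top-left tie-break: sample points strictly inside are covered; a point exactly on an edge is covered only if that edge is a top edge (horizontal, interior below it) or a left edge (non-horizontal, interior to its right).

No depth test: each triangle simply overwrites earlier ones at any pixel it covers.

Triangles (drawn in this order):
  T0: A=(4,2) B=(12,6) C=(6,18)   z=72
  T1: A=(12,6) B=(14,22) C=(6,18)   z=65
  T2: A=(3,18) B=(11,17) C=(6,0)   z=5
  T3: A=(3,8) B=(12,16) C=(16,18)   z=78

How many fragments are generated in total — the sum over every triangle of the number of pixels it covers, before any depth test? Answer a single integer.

T0:
  2·area = 120
  edge (4, 2)→(12, 6): d=(8,4) right/bottom  bias=-1
  edge (12, 6)→(6, 18): d=(-6,12) right/bottom  bias=-1
  edge (6, 18)→(4, 2): d=(-2,-16) top-left  bias=+0
    (2,1)@(5, 3): e=[4,102,14] → #
    (3,1)@(7, 3): e=[-4,78,46] → ·
    (2,2)@(5, 5): e=[20,90,10] → #
    (3,2)@(7, 5): e=[12,66,42] → #
    (4,2)@(9, 5): e=[4,42,74] → #
    (5,2)@(11, 5): e=[-4,18,106] → ·
    (2,3)@(5, 7): e=[36,78,6] → #
    (5,3)@(11, 7): e=[12,6,102] → #
    (6,3)@(13, 7): e=[4,-18,134] → ·
    (2,4)@(5, 9): e=[52,66,2] → #
    (5,4)@(11, 9): e=[28,-6,98] → ·
    (2,5)@(5, 11): e=[68,54,-2] → ·
  covered (15 px):
    · · · · · · · · · ·
    · · # · · · · · · ·
    · · # # # · · · · ·
    · · # # # # · · · ·
    · · # # # · · · · ·
    · · · # # · · · · ·
    · · · # · · · · · ·
    · · · # · · · · · ·
    · · · · · · · · · ·
    · · · · · · · · · ·
    · · · · · · · · · ·
T1:
  2·area = 120
  edge (12, 6)→(14, 22): d=(2,16) right/bottom  bias=-1
  edge (14, 22)→(6, 18): d=(-8,-4) top-left  bias=+0
  edge (6, 18)→(12, 6): d=(6,-12) top-left  bias=+0
    (5,4)@(11, 9): e=[22,92,6] → #
    (6,4)@(13, 9): e=[-10,100,30] → ·
    (5,5)@(11, 11): e=[26,76,18] → #
    (6,5)@(13, 11): e=[-6,84,42] → ·
    (4,6)@(9, 13): e=[62,52,6] → #
    (6,6)@(13, 13): e=[-2,68,54] → ·
    (4,7)@(9, 15): e=[66,36,18] → #
    (6,7)@(13, 15): e=[2,52,66] → #
    (7,7)@(15, 15): e=[-30,60,90] → ·
    (3,8)@(7, 17): e=[102,12,6] → #
    (7,8)@(15, 17): e=[-26,44,102] → ·
    (3,9)@(7, 19): e=[106,-4,18] → ·
  covered (15 px):
    · · · · · · · · · ·
    · · · · · · · · · ·
    · · · · · · · · · ·
    · · · · · · · · · ·
    · · · · · # · · · ·
    · · · · · # · · · ·
    · · · · # # · · · ·
    · · · · # # # · · ·
    · · · # # # # · · ·
    · · · · # # # · · ·
    · · · · · · # · · ·
T2:
  2·area = 141  (B↔C swapped to make it positive)
  edge (3, 18)→(6, 0): d=(3,-18) top-left  bias=+0
  edge (6, 0)→(11, 17): d=(5,17) right/bottom  bias=-1
  edge (11, 17)→(3, 18): d=(-8,1) right/bottom  bias=-1
    (3,2)@(7, 5): e=[33,8,100] → #
    (4,2)@(9, 5): e=[69,-26,98] → ·
    (2,3)@(5, 7): e=[3,52,86] → #
    (4,3)@(9, 7): e=[75,-16,82] → ·
    (2,4)@(5, 9): e=[9,62,70] → #
    (4,4)@(9, 9): e=[81,-6,66] → ·
    (2,5)@(5, 11): e=[15,72,54] → #
    (4,5)@(9, 11): e=[87,4,50] → #
    (5,5)@(11, 11): e=[123,-30,48] → ·
    (2,6)@(5, 13): e=[21,82,38] → #
    (5,6)@(11, 13): e=[129,-20,32] → ·
    (2,7)@(5, 15): e=[27,92,22] → #
    (5,8)@(11, 17): e=[141,0,0] → ·  [on edge]
  covered (17 px):
    · · · · · · · · · ·
    · · · · · · · · · ·
    · · · # · · · · · ·
    · · # # · · · · · ·
    · · # # · · · · · ·
    · · # # # · · · · ·
    · · # # # · · · · ·
    · · # # # · · · · ·
    · · # # # · · · · ·
    · · · · · · · · · ·
    · · · · · · · · · ·
T3:
  2·area = 14  (B↔C swapped to make it positive)
  edge (3, 8)→(16, 18): d=(13,10) right/bottom  bias=-1
  edge (16, 18)→(12, 16): d=(-4,-2) top-left  bias=+0
  edge (12, 16)→(3, 8): d=(-9,-8) top-left  bias=+0
    (4,6)@(9, 13): e=[5,6,3] → #
    (5,6)@(11, 13): e=[-15,10,19] → ·
    (4,7)@(9, 15): e=[31,-2,-15] → ·
    (5,7)@(11, 15): e=[11,2,1] → #
    (6,7)@(13, 15): e=[-9,6,17] → ·
    (5,8)@(11, 17): e=[37,-6,-17] → ·
  covered (2 px):
    · · · · · · · · · ·
    · · · · · · · · · ·
    · · · · · · · · · ·
    · · · · · · · · · ·
    · · · · · · · · · ·
    · · · · · · · · · ·
    · · · · # · · · · ·
    · · · · · # · · · ·
    · · · · · · · · · ·
    · · · · · · · · · ·
    · · · · · · · · · ·

Final: 49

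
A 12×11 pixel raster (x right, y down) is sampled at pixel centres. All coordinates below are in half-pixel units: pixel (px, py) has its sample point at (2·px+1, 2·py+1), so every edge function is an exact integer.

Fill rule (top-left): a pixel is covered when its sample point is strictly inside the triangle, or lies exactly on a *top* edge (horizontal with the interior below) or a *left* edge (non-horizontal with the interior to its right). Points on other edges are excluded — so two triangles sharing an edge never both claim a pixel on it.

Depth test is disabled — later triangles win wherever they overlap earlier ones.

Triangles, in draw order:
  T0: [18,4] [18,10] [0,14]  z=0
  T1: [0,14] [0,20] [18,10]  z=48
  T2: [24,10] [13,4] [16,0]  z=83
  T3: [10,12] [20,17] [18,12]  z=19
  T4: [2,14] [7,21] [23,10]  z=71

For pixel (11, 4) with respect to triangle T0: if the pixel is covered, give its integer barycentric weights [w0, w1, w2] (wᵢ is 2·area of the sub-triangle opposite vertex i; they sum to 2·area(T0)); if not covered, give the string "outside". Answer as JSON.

T0:
  2·area = 108
  edge (18, 4)→(18, 10): d=(0,6) right/bottom  bias=-1
  edge (18, 10)→(0, 14): d=(-18,4) right/bottom  bias=-1
  edge (0, 14)→(18, 4): d=(18,-10) top-left  bias=+0
    (8,2)@(17, 5): e=[6,94,8] → █
    (9,2)@(19, 5): e=[-6,86,28] → ·
    (6,3)@(13, 7): e=[30,74,4] → █
    (7,3)@(15, 7): e=[18,66,24] → █
    (9,3)@(19, 7): e=[-6,50,64] → ·
    (4,4)@(9, 9): e=[54,54,0] → █  [on edge]
    (5,4)@(11, 9): e=[42,46,20] → █
    (9,4)@(19, 9): e=[-6,14,100] → ·
    (3,5)@(7, 11): e=[66,26,16] → █
    (7,5)@(15, 11): e=[18,-6,96] → ·
    (8,5)@(17, 11): e=[6,-14,116] → ·
    (1,6)@(3, 13): e=[90,6,12] → █
  covered (14 px):
    · · · · · · · · · · · ·
    · · · · · · · · · · · ·
    · · · · · · · · █ · · ·
    · · · · · · █ █ █ · · ·
    · · · · █ █ █ █ █ · · ·
    · · · █ █ █ █ · · · · ·
    · █ · · · · · · · · · ·
    · · · · · · · · · · · ·
    · · · · · · · · · · · ·
    · · · · · · · · · · · ·
    · · · · · · · · · · · ·
T1:
  2·area = 108  (B↔C swapped to make it positive)
  edge (0, 14)→(18, 10): d=(18,-4) top-left  bias=+0
  edge (18, 10)→(0, 20): d=(-18,10) right/bottom  bias=-1
  edge (0, 20)→(0, 14): d=(0,-6) top-left  bias=+0
    (7,5)@(15, 11): e=[6,12,90] → █
    (8,5)@(17, 11): e=[14,-8,102] → ·
    (2,6)@(5, 13): e=[2,76,30] → █
    (3,6)@(7, 13): e=[10,56,42] → █
    (4,6)@(9, 13): e=[18,36,54] → █
    (5,6)@(11, 13): e=[26,16,66] → █
    (6,6)@(13, 13): e=[34,-4,78] → ·
    (7,6)@(15, 13): e=[42,-24,90] → ·
    (0,7)@(1, 15): e=[22,80,6] → █
    (1,7)@(3, 15): e=[30,60,18] → █
    (4,7)@(9, 15): e=[54,0,54] → ·  [on edge]
    (5,7)@(11, 15): e=[62,-20,66] → ·
  covered (13 px):
    · · · · · · · · · · · ·
    · · · · · · · · · · · ·
    · · · · · · · · · · · ·
    · · · · · · · · · · · ·
    · · · · · · · · · · · ·
    · · · · · · · █ · · · ·
    · · █ █ █ █ · · · · · ·
    █ █ █ █ · · · · · · · ·
    █ █ █ · · · · · · · · ·
    █ · · · · · · · · · · ·
    · · · · · · · · · · · ·
T2:
  2·area = 62
  edge (24, 10)→(13, 4): d=(-11,-6) top-left  bias=+0
  edge (13, 4)→(16, 0): d=(3,-4) top-left  bias=+0
  edge (16, 0)→(24, 10): d=(8,10) right/bottom  bias=-1
    (7,1)@(15, 3): e=[23,5,34] → █
    (8,1)@(17, 3): e=[35,13,14] → █
    (9,1)@(19, 3): e=[47,21,-6] → ·
    (7,2)@(15, 5): e=[1,11,50] → █
    (9,2)@(19, 5): e=[25,27,10] → █
    (10,2)@(21, 5): e=[37,35,-10] → ·
    (7,3)@(15, 7): e=[-21,17,66] → ·
    (8,3)@(17, 7): e=[-9,25,46] → ·
    (9,3)@(19, 7): e=[3,33,26] → █
    (10,3)@(21, 7): e=[15,41,6] → █
    (11,3)@(23, 7): e=[27,49,-14] → ·
    (9,4)@(19, 9): e=[-19,39,42] → ·
  covered (8 px):
    · · · · · · · · · · · ·
    · · · · · · · █ █ · · ·
    · · · · · · · █ █ █ · ·
    · · · · · · · · · █ █ ·
    · · · · · · · · · · · █
    · · · · · · · · · · · ·
    · · · · · · · · · · · ·
    · · · · · · · · · · · ·
    · · · · · · · · · · · ·
    · · · · · · · · · · · ·
    · · · · · · · · · · · ·
T3:
  2·area = 40  (B↔C swapped to make it positive)
  edge (10, 12)→(18, 12): d=(8,0) top-left  bias=+0
  edge (18, 12)→(20, 17): d=(2,5) right/bottom  bias=-1
  edge (20, 17)→(10, 12): d=(-10,-5) top-left  bias=+0
    (6,6)@(13, 13): e=[8,27,5] → █
    (7,6)@(15, 13): e=[8,17,15] → █
    (8,6)@(17, 13): e=[8,7,25] → █
    (9,6)@(19, 13): e=[8,-3,35] → ·
    (6,7)@(13, 15): e=[24,31,-15] → ·
    (7,7)@(15, 15): e=[24,21,-5] → ·
    (8,7)@(17, 15): e=[24,11,5] → █
    (9,7)@(19, 15): e=[24,1,15] → █
    (10,7)@(21, 15): e=[24,-9,25] → ·
    (8,8)@(17, 17): e=[40,15,-15] → ·
    (9,8)@(19, 17): e=[40,5,-5] → ·
  covered (5 px):
    · · · · · · · · · · · ·
    · · · · · · · · · · · ·
    · · · · · · · · · · · ·
    · · · · · · · · · · · ·
    · · · · · · · · · · · ·
    · · · · · · · · · · · ·
    · · · · · · █ █ █ · · ·
    · · · · · · · · █ █ · ·
    · · · · · · · · · · · ·
    · · · · · · · · · · · ·
    · · · · · · · · · · · ·
T4:
  2·area = 167  (B↔C swapped to make it positive)
  edge (2, 14)→(23, 10): d=(21,-4) top-left  bias=+0
  edge (23, 10)→(7, 21): d=(-16,11) right/bottom  bias=-1
  edge (7, 21)→(2, 14): d=(-5,-7) top-left  bias=+0
    (9,5)@(19, 11): e=[5,28,134] → █
    (10,5)@(21, 11): e=[13,6,148] → █
    (11,5)@(23, 11): e=[21,-16,162] → ·
    (4,6)@(9, 13): e=[7,106,54] → █
    (5,6)@(11, 13): e=[15,84,68] → █
    (6,6)@(13, 13): e=[23,62,82] → █
    (7,6)@(15, 13): e=[31,40,96] → █
    (8,6)@(17, 13): e=[39,18,110] → █
    (9,6)@(19, 13): e=[47,-4,124] → ·
    (10,6)@(21, 13): e=[55,-26,138] → ·
    (1,7)@(3, 15): e=[25,140,2] → █
    (2,7)@(5, 15): e=[33,118,16] → █
    (3,10)@(7, 21): e=[167,0,0] → ·  [on edge]
  covered (20 px):
    · · · · · · · · · · · ·
    · · · · · · · · · · · ·
    · · · · · · · · · · · ·
    · · · · · · · · · · · ·
    · · · · · · · · · · · ·
    · · · · · · · · · █ █ ·
    · · · · █ █ █ █ █ · · ·
    · █ █ █ █ █ █ █ · · · ·
    · · █ █ █ █ · · · · · ·
    · · · █ █ · · · · · · ·
    · · · · · · · · · · · ·

Final: "outside"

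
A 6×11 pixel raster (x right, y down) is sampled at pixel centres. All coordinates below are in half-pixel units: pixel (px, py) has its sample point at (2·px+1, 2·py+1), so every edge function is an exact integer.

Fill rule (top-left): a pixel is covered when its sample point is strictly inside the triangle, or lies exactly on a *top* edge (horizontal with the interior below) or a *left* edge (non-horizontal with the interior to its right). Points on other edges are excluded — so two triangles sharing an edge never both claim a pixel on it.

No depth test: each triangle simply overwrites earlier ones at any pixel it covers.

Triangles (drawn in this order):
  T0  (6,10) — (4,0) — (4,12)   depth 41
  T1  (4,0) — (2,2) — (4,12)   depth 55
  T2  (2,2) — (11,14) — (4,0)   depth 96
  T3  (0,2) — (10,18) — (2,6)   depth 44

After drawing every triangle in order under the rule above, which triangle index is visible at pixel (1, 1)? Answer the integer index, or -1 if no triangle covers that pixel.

T0:
  2·area = 24  (B↔C swapped to make it positive)
  edge (6, 10)→(4, 12): d=(-2,2) right/bottom  bias=-1
  edge (4, 12)→(4, 0): d=(0,-12) top-left  bias=+0
  edge (4, 0)→(6, 10): d=(2,10) right/bottom  bias=-1
    (2,2)@(5, 5): e=[12,12,0] → ·  [on edge]
    (5,2)@(11, 5): e=[0,84,-60] → ·  [on edge]
    (2,3)@(5, 7): e=[8,12,4] → #
    (3,3)@(7, 7): e=[4,36,-16] → ·
    (4,3)@(9, 7): e=[0,60,-36] → ·  [on edge]
    (2,4)@(5, 9): e=[4,12,8] → #
    (3,4)@(7, 9): e=[0,36,-12] → ·  [on edge]
    (2,5)@(5, 11): e=[0,12,12] → ·  [on edge]
    (1,6)@(3, 13): e=[0,-12,36] → ·  [on edge]
    (0,7)@(1, 15): e=[0,-36,60] → ·  [on edge]
    (3,7)@(7, 15): e=[-12,36,0] → ·  [on edge]
  covered (2 px):
    · · · · · ·
    · · · · · ·
    · · · · · ·
    · · # · · ·
    · · # · · ·
    · · · · · ·
    · · · · · ·
    · · · · · ·
    · · · · · ·
    · · · · · ·
    · · · · · ·
T1:
  2·area = 24  (B↔C swapped to make it positive)
  edge (4, 0)→(4, 12): d=(0,12) right/bottom  bias=-1
  edge (4, 12)→(2, 2): d=(-2,-10) top-left  bias=+0
  edge (2, 2)→(4, 0): d=(2,-2) top-left  bias=+0
    (1,0)@(3, 1): e=[12,12,0] → #  [on edge]
    (2,0)@(5, 1): e=[-12,32,4] → ·
    (0,1)@(1, 3): e=[36,-12,0] → ·  [on edge]
    (1,1)@(3, 3): e=[12,8,4] → #
    (2,1)@(5, 3): e=[-12,28,8] → ·
    (1,2)@(3, 5): e=[12,4,8] → #
    (2,2)@(5, 5): e=[-12,24,12] → ·
    (1,3)@(3, 7): e=[12,0,12] → #  [on edge]
    (2,3)@(5, 7): e=[-12,20,16] → ·
    (1,4)@(3, 9): e=[12,-4,16] → ·
    (2,8)@(5, 17): e=[-12,0,36] → ·  [on edge]
  covered (4 px):
    · # · · · ·
    · # · · · ·
    · # · · · ·
    · # · · · ·
    · · · · · ·
    · · · · · ·
    · · · · · ·
    · · · · · ·
    · · · · · ·
    · · · · · ·
    · · · · · ·
T2:
  2·area = 42  (B↔C swapped to make it positive)
  edge (2, 2)→(4, 0): d=(2,-2) top-left  bias=+0
  edge (4, 0)→(11, 14): d=(7,14) right/bottom  bias=-1
  edge (11, 14)→(2, 2): d=(-9,-12) top-left  bias=+0
    (1,0)@(3, 1): e=[0,21,21] → #  [on edge]
    (2,0)@(5, 1): e=[4,-7,45] → ·
    (0,1)@(1, 3): e=[0,63,-21] → ·  [on edge]
    (1,1)@(3, 3): e=[4,35,3] → #
    (2,1)@(5, 3): e=[8,7,27] → #
    (3,1)@(7, 3): e=[12,-21,51] → ·
    (1,2)@(3, 5): e=[8,49,-15] → ·
    (2,2)@(5, 5): e=[12,21,9] → #
    (3,2)@(7, 5): e=[16,-7,33] → ·
    (2,3)@(5, 7): e=[16,35,-9] → ·
    (3,3)@(7, 7): e=[20,7,15] → #
    (4,3)@(9, 7): e=[24,-21,39] → ·
  covered (6 px):
    · # · · · ·
    · # # · · ·
    · · # · · ·
    · · · # · ·
    · · · · · ·
    · · · · # ·
    · · · · · ·
    · · · · · ·
    · · · · · ·
    · · · · · ·
    · · · · · ·
T3:
  2·area = 8
  edge (0, 2)→(10, 18): d=(10,16) right/bottom  bias=-1
  edge (10, 18)→(2, 6): d=(-8,-12) top-left  bias=+0
  edge (2, 6)→(0, 2): d=(-2,-4) top-left  bias=+0
    (1,3)@(3, 7): e=[2,4,2] → #
    (2,3)@(5, 7): e=[-30,28,10] → ·
    (1,4)@(3, 9): e=[22,-12,-2] → ·
  covered (1 px):
    · · · · · ·
    · · · · · ·
    · · · · · ·
    · # · · · ·
    · · · · · ·
    · · · · · ·
    · · · · · ·
    · · · · · ·
    · · · · · ·
    · · · · · ·
    · · · · · ·

Z-buffer (winner per pixel, '.' = empty):
  . 2 . . . .
  . 2 2 . . .
  . 1 2 . . .
  . 3 0 2 . .
  . . 0 . . .
  . . . . 2 .
  . . . . . .
  . . . . . .
  . . . . . .
  . . . . . .
  . . . . . .

Final: 2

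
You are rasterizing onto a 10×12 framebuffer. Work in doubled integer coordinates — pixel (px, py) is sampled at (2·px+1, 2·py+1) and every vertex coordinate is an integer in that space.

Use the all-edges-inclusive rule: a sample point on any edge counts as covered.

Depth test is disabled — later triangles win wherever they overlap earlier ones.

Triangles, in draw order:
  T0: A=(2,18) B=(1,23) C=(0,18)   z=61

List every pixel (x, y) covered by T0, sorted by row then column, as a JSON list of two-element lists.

T0:
  2·area = 10
  edge (2, 18)→(1, 23): d=(-1,5) inclusive
  edge (1, 23)→(0, 18): d=(-1,-5) inclusive
  edge (0, 18)→(2, 18): d=(2,0) inclusive
    (2,1)@(5, 3): e=[0,40,-30] → ·  [on edge]
    (1,6)@(3, 13): e=[0,20,-10] → ·  [on edge]
    (0,9)@(1, 19): e=[4,4,2] → #
    (1,9)@(3, 19): e=[-6,14,2] → ·
    (0,10)@(1, 21): e=[2,2,6] → #
    (1,10)@(3, 21): e=[-8,12,6] → ·
    (0,11)@(1, 23): e=[0,0,10] → #  [on edge]
    (1,11)@(3, 23): e=[-10,10,10] → ·
  covered (3 px):
    · · · · · · · · · ·
    · · · · · · · · · ·
    · · · · · · · · · ·
    · · · · · · · · · ·
    · · · · · · · · · ·
    · · · · · · · · · ·
    · · · · · · · · · ·
    · · · · · · · · · ·
    · · · · · · · · · ·
    # · · · · · · · · ·
    # · · · · · · · · ·
    # · · · · · · · · ·

Result: [[0,9],[0,10],[0,11]]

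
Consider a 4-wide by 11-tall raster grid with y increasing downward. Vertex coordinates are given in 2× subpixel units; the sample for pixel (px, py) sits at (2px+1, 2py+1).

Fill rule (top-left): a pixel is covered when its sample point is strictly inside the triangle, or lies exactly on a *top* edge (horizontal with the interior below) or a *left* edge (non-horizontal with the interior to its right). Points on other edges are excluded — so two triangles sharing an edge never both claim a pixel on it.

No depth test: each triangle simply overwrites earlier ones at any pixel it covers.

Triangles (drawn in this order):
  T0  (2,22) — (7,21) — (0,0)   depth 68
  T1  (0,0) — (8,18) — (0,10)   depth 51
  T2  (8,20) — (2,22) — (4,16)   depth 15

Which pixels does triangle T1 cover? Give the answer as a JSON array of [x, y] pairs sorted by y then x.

T0:
  2·area = 112  (B↔C swapped to make it positive)
  edge (2, 22)→(0, 0): d=(-2,-22) top-left  bias=+0
  edge (0, 0)→(7, 21): d=(7,21) right/bottom  bias=-1
  edge (7, 21)→(2, 22): d=(-5,1) right/bottom  bias=-1
    (0,1)@(1, 3): e=[16,0,96] → ·  [on edge]
    (0,2)@(1, 5): e=[12,14,86] → #
    (1,2)@(3, 5): e=[56,-28,84] → ·
    (0,3)@(1, 7): e=[8,28,76] → #
    (1,3)@(3, 7): e=[52,-14,74] → ·
    (0,4)@(1, 9): e=[4,42,66] → #
    (1,4)@(3, 9): e=[48,0,64] → ·  [on edge]
    (0,5)@(1, 11): e=[0,56,56] → #  [on edge]
    (1,5)@(3, 11): e=[44,14,54] → #
    (2,5)@(5, 11): e=[88,-28,52] → ·
    (0,6)@(1, 13): e=[-4,70,46] → ·
    (1,6)@(3, 13): e=[40,28,44] → #
    (2,7)@(5, 15): e=[80,0,32] → ·  [on edge]
    (3,10)@(7, 21): e=[112,0,0] → ·  [on edge]
  covered (13 px):
    · · · ·
    · · · ·
    # · · ·
    # · · ·
    # · · ·
    # # · ·
    · # · ·
    · # · ·
    · # # ·
    · # # ·
    · # # ·
T1:
  2·area = 80
  edge (0, 0)→(8, 18): d=(8,18) right/bottom  bias=-1
  edge (8, 18)→(0, 10): d=(-8,-8) top-left  bias=+0
  edge (0, 10)→(0, 0): d=(0,-10) top-left  bias=+0
    (0,1)@(1, 3): e=[6,64,10] → #
    (1,1)@(3, 3): e=[-30,80,30] → ·
    (0,2)@(1, 5): e=[22,48,10] → #
    (1,2)@(3, 5): e=[-14,64,30] → ·
    (0,3)@(1, 7): e=[38,32,10] → #
    (1,3)@(3, 7): e=[2,48,30] → #
    (2,3)@(5, 7): e=[-34,64,50] → ·
    (0,4)@(1, 9): e=[54,16,10] → #
    (2,4)@(5, 9): e=[-18,48,50] → ·
    (0,5)@(1, 11): e=[70,0,10] → #  [on edge]
    (2,5)@(5, 11): e=[-2,32,50] → ·
    (0,6)@(1, 13): e=[86,-16,10] → ·
    (1,6)@(3, 13): e=[50,0,30] → #  [on edge]
    (2,7)@(5, 15): e=[30,0,50] → #  [on edge]
    (3,8)@(7, 17): e=[10,0,70] → #  [on edge]
  covered (12 px):
    · · · ·
    # · · ·
    # · · ·
    # # · ·
    # # · ·
    # # · ·
    · # # ·
    · · # ·
    · · · #
    · · · ·
    · · · ·
T2:
  2·area = 32
  edge (8, 20)→(2, 22): d=(-6,2) right/bottom  bias=-1
  edge (2, 22)→(4, 16): d=(2,-6) top-left  bias=+0
  edge (4, 16)→(8, 20): d=(4,4) right/bottom  bias=-1
    (3,3)@(7, 7): e=[80,0,-48] → ·  [on edge]
    (0,6)@(1, 13): e=[56,-24,0] → ·  [on edge]
    (2,6)@(5, 13): e=[48,0,-16] → ·  [on edge]
    (1,7)@(3, 15): e=[40,-8,0] → ·  [on edge]
    (2,8)@(5, 17): e=[24,8,0] → ·  [on edge]
    (1,9)@(3, 19): e=[16,0,16] → #  [on edge]
    (2,9)@(5, 19): e=[12,12,8] → #
    (3,9)@(7, 19): e=[8,24,0] → ·  [on edge]
    (1,10)@(3, 21): e=[4,4,24] → #
    (2,10)@(5, 21): e=[0,16,16] → ·  [on edge]
  covered (3 px):
    · · · ·
    · · · ·
    · · · ·
    · · · ·
    · · · ·
    · · · ·
    · · · ·
    · · · ·
    · · · ·
    · # # ·
    · # · ·

Answer: [[0,1],[0,2],[0,3],[1,3],[0,4],[1,4],[0,5],[1,5],[1,6],[2,6],[2,7],[3,8]]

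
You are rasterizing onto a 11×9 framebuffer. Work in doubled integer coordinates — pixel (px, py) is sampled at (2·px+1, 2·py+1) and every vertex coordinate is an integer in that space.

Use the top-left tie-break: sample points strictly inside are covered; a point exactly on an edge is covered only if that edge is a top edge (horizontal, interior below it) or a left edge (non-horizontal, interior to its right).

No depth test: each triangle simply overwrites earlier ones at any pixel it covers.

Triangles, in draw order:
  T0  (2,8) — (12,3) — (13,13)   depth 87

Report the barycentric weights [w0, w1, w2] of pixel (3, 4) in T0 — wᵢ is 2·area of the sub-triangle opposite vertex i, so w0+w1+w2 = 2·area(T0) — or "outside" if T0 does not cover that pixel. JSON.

T0:
  2·area = 105
  edge (2, 8)→(12, 3): d=(10,-5) top-left  bias=+0
  edge (12, 3)→(13, 13): d=(1,10) right/bottom  bias=-1
  edge (13, 13)→(2, 8): d=(-11,-5) top-left  bias=+0
    (4,2)@(9, 5): e=[5,32,68] → X
    (5,2)@(11, 5): e=[15,12,78] → X
    (6,2)@(13, 5): e=[25,-8,88] → .
    (2,3)@(5, 7): e=[5,74,26] → X
    (3,3)@(7, 7): e=[15,54,36] → X
    (6,3)@(13, 7): e=[45,-6,66] → .
    (2,4)@(5, 9): e=[25,76,4] → X
    (6,4)@(13, 9): e=[65,-4,44] → .
    (2,5)@(5, 11): e=[45,78,-18] → .
    (3,5)@(7, 11): e=[55,58,-8] → .
    (4,5)@(9, 11): e=[65,38,2] → X
    (6,5)@(13, 11): e=[85,-2,22] → .
    (6,6)@(13, 13): e=[105,0,0] → .  [on edge]
  covered (12 px):
    . . . . . . . . . . .
    . . . . . . . . . . .
    . . . . X X . . . . .
    . . X X X X . . . . .
    . . X X X X . . . . .
    . . . . X X . . . . .
    . . . . . . . . . . .
    . . . . . . . . . . .
    . . . . . . . . . . .

Final: [56,14,35]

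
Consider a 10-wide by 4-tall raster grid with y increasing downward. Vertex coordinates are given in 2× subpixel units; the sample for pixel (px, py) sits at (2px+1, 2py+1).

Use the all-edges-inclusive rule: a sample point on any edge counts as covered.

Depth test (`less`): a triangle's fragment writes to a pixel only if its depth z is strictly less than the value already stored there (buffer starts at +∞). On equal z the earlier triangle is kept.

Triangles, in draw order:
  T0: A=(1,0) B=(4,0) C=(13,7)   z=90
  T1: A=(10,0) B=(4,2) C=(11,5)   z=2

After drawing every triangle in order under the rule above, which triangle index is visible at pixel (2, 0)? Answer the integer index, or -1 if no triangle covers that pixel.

T0:
  2·area = 21
  edge (1, 0)→(4, 0): d=(3,0) inclusive
  edge (4, 0)→(13, 7): d=(9,7) inclusive
  edge (13, 7)→(1, 0): d=(-12,-7) inclusive
    (1,0)@(3, 1): e=[3,16,2] → #
    (2,0)@(5, 1): e=[3,2,16] → #
    (3,0)@(7, 1): e=[3,-12,30] → ·
    (1,1)@(3, 3): e=[9,34,-22] → ·
    (2,1)@(5, 3): e=[9,20,-8] → ·
    (3,1)@(7, 3): e=[9,6,6] → #
    (4,1)@(9, 3): e=[9,-8,20] → ·
    (3,2)@(7, 5): e=[15,24,-18] → ·
    (6,3)@(13, 7): e=[21,0,0] → #  [on edge]
    (7,3)@(15, 7): e=[21,-14,14] → ·
  covered (4 px):
    · # # · · · · · · ·
    · · · # · · · · · ·
    · · · · · · · · · ·
    · · · · · · # · · ·
T1:
  2·area = 32  (B↔C swapped to make it positive)
  edge (10, 0)→(11, 5): d=(1,5) inclusive
  edge (11, 5)→(4, 2): d=(-7,-3) inclusive
  edge (4, 2)→(10, 0): d=(6,-2) inclusive
    (3,0)@(7, 1): e=[16,16,0] → #  [on edge]
    (4,0)@(9, 1): e=[6,22,4] → #
    (5,0)@(11, 1): e=[-4,28,8] → ·
    (0,1)@(1, 3): e=[48,-16,0] → ·  [on edge]
    (3,1)@(7, 3): e=[18,2,12] → #
    (5,1)@(11, 3): e=[-2,14,20] → ·
    (3,2)@(7, 5): e=[20,-12,24] → ·
    (4,2)@(9, 5): e=[10,-6,28] → ·
    (5,2)@(11, 5): e=[0,0,32] → #  [on edge]
    (6,2)@(13, 5): e=[-10,6,36] → ·
    (5,3)@(11, 7): e=[2,-14,44] → ·
  covered (5 px):
    · · · # # · · · · ·
    · · · # # · · · · ·
    · · · · · # · · · ·
    · · · · · · · · · ·

Z-buffer (winner per pixel, '.' = empty):
  . 0 0 1 1 . . . . .
  . . . 1 1 . . . . .
  . . . . . 1 . . . .
  . . . . . . 0 . . .

Result: 0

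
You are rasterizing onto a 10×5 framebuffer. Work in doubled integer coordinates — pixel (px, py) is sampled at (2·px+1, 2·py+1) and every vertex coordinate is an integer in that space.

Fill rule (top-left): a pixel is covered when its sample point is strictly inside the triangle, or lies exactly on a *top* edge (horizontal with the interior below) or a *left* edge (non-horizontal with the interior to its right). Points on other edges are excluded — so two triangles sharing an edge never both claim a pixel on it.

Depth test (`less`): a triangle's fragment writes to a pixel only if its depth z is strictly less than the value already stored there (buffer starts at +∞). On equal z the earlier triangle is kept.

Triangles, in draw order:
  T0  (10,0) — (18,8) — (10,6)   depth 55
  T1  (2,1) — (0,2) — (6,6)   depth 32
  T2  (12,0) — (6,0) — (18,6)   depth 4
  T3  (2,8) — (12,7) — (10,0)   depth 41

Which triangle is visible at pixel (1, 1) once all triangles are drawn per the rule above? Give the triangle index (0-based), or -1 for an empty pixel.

T0:
  2·area = 48
  edge (10, 0)→(18, 8): d=(8,8) right/bottom  bias=-1
  edge (18, 8)→(10, 6): d=(-8,-2) top-left  bias=+0
  edge (10, 6)→(10, 0): d=(0,-6) top-left  bias=+0
    (5,0)@(11, 1): e=[0,42,6] → .  [on edge]
    (5,1)@(11, 3): e=[16,26,6] → X
    (6,1)@(13, 3): e=[0,30,18] → .  [on edge]
    (5,2)@(11, 5): e=[32,10,6] → X
    (6,2)@(13, 5): e=[16,14,18] → X
    (7,2)@(15, 5): e=[0,18,30] → .  [on edge]
    (5,3)@(11, 7): e=[48,-6,6] → .
    (6,3)@(13, 7): e=[32,-2,18] → .
    (7,3)@(15, 7): e=[16,2,30] → X
    (8,3)@(17, 7): e=[0,6,42] → .  [on edge]
    (7,4)@(15, 9): e=[32,-14,30] → .
    (9,4)@(19, 9): e=[0,-6,54] → .  [on edge]
  covered (4 px):
    . . . . . . . . . .
    . . . . . X . . . .
    . . . . . X X . . .
    . . . . . . . X . .
    . . . . . . . . . .
T1:
  2·area = 14  (B↔C swapped to make it positive)
  edge (2, 1)→(6, 6): d=(4,5) right/bottom  bias=-1
  edge (6, 6)→(0, 2): d=(-6,-4) top-left  bias=+0
  edge (0, 2)→(2, 1): d=(2,-1) top-left  bias=+0
    (1,1)@(3, 3): e=[3,6,5] → X
    (2,1)@(5, 3): e=[-7,14,7] → .
    (1,2)@(3, 5): e=[11,-6,9] → .
    (2,2)@(5, 5): e=[1,2,11] → X
    (3,2)@(7, 5): e=[-9,10,13] → .
    (2,3)@(5, 7): e=[9,-10,15] → .
  covered (2 px):
    . . . . . . . . . .
    . X . . . . . . . .
    . . X . . . . . . .
    . . . . . . . . . .
    . . . . . . . . . .
T2:
  2·area = 36  (B↔C swapped to make it positive)
  edge (12, 0)→(18, 6): d=(6,6) right/bottom  bias=-1
  edge (18, 6)→(6, 0): d=(-12,-6) top-left  bias=+0
  edge (6, 0)→(12, 0): d=(6,0) top-left  bias=+0
    (4,0)@(9, 1): e=[24,6,6] → X
    (5,0)@(11, 1): e=[12,18,6] → X
    (6,0)@(13, 1): e=[0,30,6] → .  [on edge]
    (4,1)@(9, 3): e=[36,-18,18] → .
    (5,1)@(11, 3): e=[24,-6,18] → .
    (6,1)@(13, 3): e=[12,6,18] → X
    (7,1)@(15, 3): e=[0,18,18] → .  [on edge]
    (6,2)@(13, 5): e=[24,-18,30] → .
    (8,2)@(17, 5): e=[0,6,30] → .  [on edge]
    (9,3)@(19, 7): e=[0,-6,42] → .  [on edge]
  covered (3 px):
    . . . . X X . . . .
    . . . . . . X . . .
    . . . . . . . . . .
    . . . . . . . . . .
    . . . . . . . . . .
T3:
  2·area = 72  (B↔C swapped to make it positive)
  edge (2, 8)→(10, 0): d=(8,-8) top-left  bias=+0
  edge (10, 0)→(12, 7): d=(2,7) right/bottom  bias=-1
  edge (12, 7)→(2, 8): d=(-10,1) right/bottom  bias=-1
    (4,0)@(9, 1): e=[0,9,63] → X  [on edge]
    (5,0)@(11, 1): e=[16,-5,61] → .
    (3,1)@(7, 3): e=[0,27,45] → X  [on edge]
    (5,1)@(11, 3): e=[32,-1,41] → .
    (2,2)@(5, 5): e=[0,45,27] → X  [on edge]
    (5,2)@(11, 5): e=[48,3,21] → X
    (6,2)@(13, 5): e=[64,-11,19] → .
    (1,3)@(3, 7): e=[0,63,9] → X  [on edge]
    (6,3)@(13, 7): e=[80,-7,-1] → .
    (0,4)@(1, 9): e=[0,81,-9] → .  [on edge]
    (1,4)@(3, 9): e=[16,67,-11] → .
    (2,4)@(5, 9): e=[32,53,-13] → .
  covered (12 px):
    . . . . X . . . . .
    . . . X X . . . . .
    . . X X X X . . . .
    . X X X X X . . . .
    . . . . . . . . . .

Z-buffer (winner per pixel, '.' = empty):
  . . . . 2 2 . . . .
  . 1 . 3 3 0 2 . . .
  . . 1 3 3 3 0 . . .
  . 3 3 3 3 3 . 0 . .
  . . . . . . . . . .

Final: 1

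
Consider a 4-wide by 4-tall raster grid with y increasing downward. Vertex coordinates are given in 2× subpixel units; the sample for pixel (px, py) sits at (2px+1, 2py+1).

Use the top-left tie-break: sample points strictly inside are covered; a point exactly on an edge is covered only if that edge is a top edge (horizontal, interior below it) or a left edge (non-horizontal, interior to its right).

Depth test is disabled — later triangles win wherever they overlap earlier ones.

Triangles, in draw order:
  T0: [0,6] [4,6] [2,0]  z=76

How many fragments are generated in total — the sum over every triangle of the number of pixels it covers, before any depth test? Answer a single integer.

T0:
  2·area = 24  (B↔C swapped to make it positive)
  edge (0, 6)→(2, 0): d=(2,-6) top-left  bias=+0
  edge (2, 0)→(4, 6): d=(2,6) right/bottom  bias=-1
  edge (4, 6)→(0, 6): d=(-4,0) right/bottom  bias=-1
    (0,1)@(1, 3): e=[0,12,12] → █  [on edge]
    (1,1)@(3, 3): e=[12,0,12] → ·  [on edge]
    (0,2)@(1, 5): e=[4,16,4] → █
    (1,2)@(3, 5): e=[16,4,4] → █
    (2,2)@(5, 5): e=[28,-8,4] → ·
    (0,3)@(1, 7): e=[8,20,-4] → ·
    (1,3)@(3, 7): e=[20,8,-4] → ·
  covered (3 px):
    · · · ·
    █ · · ·
    █ █ · ·
    · · · ·

Answer: 3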